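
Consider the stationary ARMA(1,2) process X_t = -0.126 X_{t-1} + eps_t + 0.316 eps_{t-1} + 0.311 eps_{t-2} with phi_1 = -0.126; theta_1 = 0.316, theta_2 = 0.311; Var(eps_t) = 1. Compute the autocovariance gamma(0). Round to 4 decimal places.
\gamma(0) = 1.1198

Multiply the model equation by X_{t-k} and take expectations. With theta_0 = psi_0 = 1 and psi_j the MA(infinity) weights, this gives
  gamma(k) - sum_i phi_i gamma(k-i) = c_k,
  c_k = sigma^2 * sum_{j=k..q} theta_j psi_{j-k}   (c_k = 0 for k > q),
using gamma(-m) = gamma(m).
psi-weights needed (psi_j = theta_j + sum_i phi_i psi_{j-i}):
  psi_1 = theta_1 + phi_1 = 0.316 + (-0.126) = 0.19
  psi_2 = theta_2 + phi_1 psi_1 = 0.311 + (-0.126)(0.19) = 0.28706
Right-hand sides:
  c_0 = sigma^2 (1 + theta_1 psi_1 + theta_2 psi_2) = 1 * (1 + (0.316)(0.19) + (0.311)(0.28706)) = 1 * 1.149316 = 1.149316
  c_1 = sigma^2 (theta_1 + theta_2 psi_1) = 1 * (0.316 + (0.311)(0.19)) = 0.37509
  c_2 = sigma^2 theta_2 = 1 * (0.311) = 0.311
Equations for k = 0 and k = 1 (AR order 1):
  gamma(0) = phi_1 gamma(1) + c_0
  gamma(1) = phi_1 gamma(0) + c_1
Substituting the second into the first: gamma(0) (1 - phi_1^2) = c_0 + phi_1 c_1, so
  gamma(0) = (c_0 + phi_1 c_1) / (1 - phi_1^2) = (1.149316 + (-0.126)(0.37509)) / (1 - (-0.126)^2) = 1.102054 / 0.984124 = 1.119833.
Therefore gamma(0) = 1.1198 (to 4 decimal places).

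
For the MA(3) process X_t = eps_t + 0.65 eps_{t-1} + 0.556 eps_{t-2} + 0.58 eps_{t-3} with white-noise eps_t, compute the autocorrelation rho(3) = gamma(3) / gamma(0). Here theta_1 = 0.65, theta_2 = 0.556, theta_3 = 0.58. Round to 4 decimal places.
\rho(3) = 0.2805

For an MA(q) process with theta_0 = 1, the autocovariance is
  gamma(k) = sigma^2 * sum_{i=0..q-k} theta_i * theta_{i+k},
and rho(k) = gamma(k) / gamma(0). Sigma^2 cancels.
  numerator   = (1)*(0.58) = 0.58.
  denominator = (1)^2 + (0.65)^2 + (0.556)^2 + (0.58)^2 = 2.068036.
  rho(3) = 0.58 / 2.068036 = 0.2805.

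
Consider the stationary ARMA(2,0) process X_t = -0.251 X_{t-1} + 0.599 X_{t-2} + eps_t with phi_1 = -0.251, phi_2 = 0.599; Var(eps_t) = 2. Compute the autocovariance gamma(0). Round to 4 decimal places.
\gamma(0) = 5.1285

Multiply the model equation by X_{t-k} and take expectations. With theta_0 = psi_0 = 1 and psi_j the MA(infinity) weights, this gives
  gamma(k) - sum_i phi_i gamma(k-i) = c_k,
  c_k = sigma^2 * sum_{j=k..q} theta_j psi_{j-k}   (c_k = 0 for k > q),
using gamma(-m) = gamma(m).
Pure AR (q = 0): c_0 = sigma^2 = 2, c_k = 0 for k >= 1.
Equations for k = 0, 1, 2 (AR order 2, c_2 = 0):
  (E0) gamma(0) = phi_1 gamma(1) + phi_2 gamma(2) + c_0
  (E1) gamma(1) = phi_1 gamma(0) + phi_2 gamma(1) + c_1
  (E2) gamma(2) = phi_1 gamma(1) + phi_2 gamma(0)
From (E1): gamma(1) = A gamma(0) + B with
  A = phi_1 / (1 - phi_2) = -0.251 / 0.401 = -0.625935,   B = c_1 / (1 - phi_2) = 0 / 0.401 = 0.
Insert (E2) into (E0): gamma(0) (1 - phi_2^2) = phi_1 (1 + phi_2) gamma(1) + c_0.
  phi_1 (1 + phi_2) = (-0.251)(1.599) = -0.401349,   1 - phi_2^2 = 0.641199.
Replace gamma(1) by A gamma(0) + B and collect gamma(0):
  gamma(0) [0.641199 - (-0.401349)(-0.625935)] = c_0 = 2
  gamma(0) * 0.389981 = 2
  gamma(0) = 2 / 0.389981 = 5.128461.
Therefore gamma(0) = 5.1285 (to 4 decimal places).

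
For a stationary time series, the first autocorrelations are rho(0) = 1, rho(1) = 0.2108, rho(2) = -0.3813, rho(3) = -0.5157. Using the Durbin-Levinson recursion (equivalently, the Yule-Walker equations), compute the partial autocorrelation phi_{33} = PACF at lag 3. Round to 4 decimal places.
\phi_{33} = -0.3990

The PACF at lag k is phi_{kk}, the last component of the solution
to the Yule-Walker system G_k phi = r_k where
  (G_k)_{ij} = rho(|i - j|), (r_k)_i = rho(i), i,j = 1..k.
Equivalently, Durbin-Levinson gives phi_{kk} iteratively:
  phi_{11} = rho(1)
  phi_{kk} = [rho(k) - sum_{j=1..k-1} phi_{k-1,j} rho(k-j)]
            / [1 - sum_{j=1..k-1} phi_{k-1,j} rho(j)],
  phi_{k,j} = phi_{k-1,j} - phi_{kk} phi_{k-1,k-j},  j = 1..k-1.
Step k = 1:
  phi_11 = rho(1) = 0.2108.
Step k = 2:
  phi_22 = [rho(2) - phi_11 rho(1)] / [1 - phi_11 rho(1)] = [-0.3813 - (0.2108)(0.2108)] / [1 - (0.2108)(0.2108)]
         = -0.42573664 / 0.95556336 = -0.445535.
  Update: phi_21 = phi_11 - phi_22 phi_11 = 0.2108 - (-0.445535)(0.2108) = 0.304719.
Step k = 3:
  phi_33 = [rho(3) - phi_21 rho(2) - phi_22 rho(1)] / [1 - phi_21 rho(1) - phi_22 rho(2)]
    numerator   = -0.5157 - (0.304719)(-0.3813) - (-0.445535)(0.2108) = -0.30559204
    denominator = 1 - (0.304719)(0.2108) - (-0.445535)(-0.3813) = 0.76588291
  phi_33 = -0.30559204 / 0.76588291 = -0.399.
Therefore phi_{33} = -0.3990.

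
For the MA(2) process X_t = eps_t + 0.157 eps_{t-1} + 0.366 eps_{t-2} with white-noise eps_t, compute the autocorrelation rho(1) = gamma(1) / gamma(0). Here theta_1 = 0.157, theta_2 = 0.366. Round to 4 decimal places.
\rho(1) = 0.1851

For an MA(q) process with theta_0 = 1, the autocovariance is
  gamma(k) = sigma^2 * sum_{i=0..q-k} theta_i * theta_{i+k},
and rho(k) = gamma(k) / gamma(0). Sigma^2 cancels.
  numerator   = (1)*(0.157) + (0.157)*(0.366) = 0.214462.
  denominator = (1)^2 + (0.157)^2 + (0.366)^2 = 1.158605.
  rho(1) = 0.214462 / 1.158605 = 0.1851.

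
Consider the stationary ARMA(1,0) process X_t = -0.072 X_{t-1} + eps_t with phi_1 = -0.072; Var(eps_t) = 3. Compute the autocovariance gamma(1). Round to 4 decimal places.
\gamma(1) = -0.2171

Multiply the model equation by X_{t-k} and take expectations. With theta_0 = psi_0 = 1 and psi_j the MA(infinity) weights, this gives
  gamma(k) - sum_i phi_i gamma(k-i) = c_k,
  c_k = sigma^2 * sum_{j=k..q} theta_j psi_{j-k}   (c_k = 0 for k > q),
using gamma(-m) = gamma(m).
Pure AR (q = 0): c_0 = sigma^2 = 3, c_k = 0 for k >= 1.
Equations for k = 0 and k = 1 (AR order 1):
  gamma(0) = phi_1 gamma(1) + c_0
  gamma(1) = phi_1 gamma(0) + c_1
Substituting the second into the first: gamma(0) (1 - phi_1^2) = c_0 + phi_1 c_1, so
  gamma(0) = c_0 / (1 - phi_1^2) = 3 / (1 - (-0.072)^2) = 3 / 0.994816 = 3.015633.
  gamma(1) = phi_1 gamma(0) = (-0.072)(3.015633) = -0.217126.
Therefore gamma(1) = -0.2171 (to 4 decimal places).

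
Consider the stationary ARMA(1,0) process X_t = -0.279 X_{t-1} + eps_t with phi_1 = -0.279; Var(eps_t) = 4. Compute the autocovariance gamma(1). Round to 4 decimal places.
\gamma(1) = -1.2102

Multiply the model equation by X_{t-k} and take expectations. With theta_0 = psi_0 = 1 and psi_j the MA(infinity) weights, this gives
  gamma(k) - sum_i phi_i gamma(k-i) = c_k,
  c_k = sigma^2 * sum_{j=k..q} theta_j psi_{j-k}   (c_k = 0 for k > q),
using gamma(-m) = gamma(m).
Pure AR (q = 0): c_0 = sigma^2 = 4, c_k = 0 for k >= 1.
Equations for k = 0 and k = 1 (AR order 1):
  gamma(0) = phi_1 gamma(1) + c_0
  gamma(1) = phi_1 gamma(0) + c_1
Substituting the second into the first: gamma(0) (1 - phi_1^2) = c_0 + phi_1 c_1, so
  gamma(0) = c_0 / (1 - phi_1^2) = 4 / (1 - (-0.279)^2) = 4 / 0.922159 = 4.337647.
  gamma(1) = phi_1 gamma(0) = (-0.279)(4.337647) = -1.210203.
Therefore gamma(1) = -1.2102 (to 4 decimal places).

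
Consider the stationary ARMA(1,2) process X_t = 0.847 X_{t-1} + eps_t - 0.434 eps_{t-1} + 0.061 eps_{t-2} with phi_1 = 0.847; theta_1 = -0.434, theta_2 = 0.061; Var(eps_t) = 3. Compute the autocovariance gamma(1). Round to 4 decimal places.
\gamma(1) = 3.2655

Multiply the model equation by X_{t-k} and take expectations. With theta_0 = psi_0 = 1 and psi_j the MA(infinity) weights, this gives
  gamma(k) - sum_i phi_i gamma(k-i) = c_k,
  c_k = sigma^2 * sum_{j=k..q} theta_j psi_{j-k}   (c_k = 0 for k > q),
using gamma(-m) = gamma(m).
psi-weights needed (psi_j = theta_j + sum_i phi_i psi_{j-i}):
  psi_1 = theta_1 + phi_1 = -0.434 + (0.847) = 0.413
  psi_2 = theta_2 + phi_1 psi_1 = 0.061 + (0.847)(0.413) = 0.410811
Right-hand sides:
  c_0 = sigma^2 (1 + theta_1 psi_1 + theta_2 psi_2) = 3 * (1 + (-0.434)(0.413) + (0.061)(0.410811)) = 3 * 0.845817 = 2.537452
  c_1 = sigma^2 (theta_1 + theta_2 psi_1) = 3 * (-0.434 + (0.061)(0.413)) = -1.226421
  c_2 = sigma^2 theta_2 = 3 * (0.061) = 0.183
Equations for k = 0 and k = 1 (AR order 1):
  gamma(0) = phi_1 gamma(1) + c_0
  gamma(1) = phi_1 gamma(0) + c_1
Substituting the second into the first: gamma(0) (1 - phi_1^2) = c_0 + phi_1 c_1, so
  gamma(0) = (c_0 + phi_1 c_1) / (1 - phi_1^2) = (2.537452 + (0.847)(-1.226421)) / (1 - (0.847)^2) = 1.498674 / 0.282591 = 5.303332.
  gamma(1) = phi_1 gamma(0) + c_1 = (0.847)(5.303332) + (-1.226421) = 3.265501.
Therefore gamma(1) = 3.2655 (to 4 decimal places).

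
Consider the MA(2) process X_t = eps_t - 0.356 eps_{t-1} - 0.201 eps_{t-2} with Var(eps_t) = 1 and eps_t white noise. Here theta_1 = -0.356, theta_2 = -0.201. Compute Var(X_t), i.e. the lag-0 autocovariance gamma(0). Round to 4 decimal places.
\gamma(0) = 1.1671

For an MA(q) process X_t = eps_t + sum_i theta_i eps_{t-i} with
Var(eps_t) = sigma^2, the variance is
  gamma(0) = sigma^2 * (1 + sum_i theta_i^2).
  sum_i theta_i^2 = (-0.356)^2 + (-0.201)^2 = 0.126736 + 0.040401 = 0.167137.
  gamma(0) = 1 * (1 + 0.167137) = 1 * 1.167137 = 1.167137, which rounds to 1.1671.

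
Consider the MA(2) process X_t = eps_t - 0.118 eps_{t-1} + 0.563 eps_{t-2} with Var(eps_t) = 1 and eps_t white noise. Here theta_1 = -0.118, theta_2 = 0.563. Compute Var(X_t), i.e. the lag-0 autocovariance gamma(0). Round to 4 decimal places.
\gamma(0) = 1.3309

For an MA(q) process X_t = eps_t + sum_i theta_i eps_{t-i} with
Var(eps_t) = sigma^2, the variance is
  gamma(0) = sigma^2 * (1 + sum_i theta_i^2).
  sum_i theta_i^2 = (-0.118)^2 + (0.563)^2 = 0.013924 + 0.316969 = 0.330893.
  gamma(0) = 1 * (1 + 0.330893) = 1 * 1.330893 = 1.330893, which rounds to 1.3309.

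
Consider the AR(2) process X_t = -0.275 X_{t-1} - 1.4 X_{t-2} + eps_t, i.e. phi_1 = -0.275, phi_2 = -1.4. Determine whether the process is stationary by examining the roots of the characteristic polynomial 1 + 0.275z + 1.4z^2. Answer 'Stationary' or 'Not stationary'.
\text{Not stationary}

The AR(p) characteristic polynomial is P(z) = 1 + 0.275z + 1.4z^2.
Stationarity requires all roots to lie outside the unit circle, i.e. |z| > 1 for every root.
Set 1 + (0.275) z + (1.4) z^2 = 0, i.e. a z^2 + b z + c = 0 with a = 1.4, b = 0.275, c = 1.
Discriminant D = b^2 - 4ac = (0.275)^2 - 4*(1.4)*1 = 0.075625 - (5.6) = -5.524375.
D < 0, so the roots are the complex-conjugate pair z = (-b +/- i sqrt(-D)) / (2a) = -0.0982 +/- 0.8394i.
For a conjugate pair |z|^2 = z * conj(z) = (product of roots) = c/a = 1/(1.4) = 0.714286, so |z| = sqrt(0.714286) = 0.8452 for both roots.
Moduli of all roots: 0.8452, 0.8452.
All moduli strictly greater than 1? No.
Verdict: Not stationary.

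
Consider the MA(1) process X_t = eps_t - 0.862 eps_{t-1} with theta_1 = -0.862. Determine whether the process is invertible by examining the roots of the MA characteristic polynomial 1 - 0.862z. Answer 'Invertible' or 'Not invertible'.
\text{Invertible}

The MA(q) characteristic polynomial is P(z) = 1 - 0.862z.
Invertibility requires all roots to lie outside the unit circle, i.e. |z| > 1 for every root.
This is linear in z: 1 + (-0.862) z = 0  =>  z = -1/(-0.862) = 1.160093,  |z| = 1.160093.
Moduli of all roots: 1.1601.
All moduli strictly greater than 1? Yes.
Verdict: Invertible.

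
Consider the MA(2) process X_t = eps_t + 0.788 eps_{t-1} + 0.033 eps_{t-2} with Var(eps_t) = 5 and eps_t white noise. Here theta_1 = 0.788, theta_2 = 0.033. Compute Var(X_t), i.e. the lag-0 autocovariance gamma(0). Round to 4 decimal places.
\gamma(0) = 8.1102

For an MA(q) process X_t = eps_t + sum_i theta_i eps_{t-i} with
Var(eps_t) = sigma^2, the variance is
  gamma(0) = sigma^2 * (1 + sum_i theta_i^2).
  sum_i theta_i^2 = (0.788)^2 + (0.033)^2 = 0.620944 + 0.001089 = 0.622033.
  gamma(0) = 5 * (1 + 0.622033) = 5 * 1.622033 = 8.110165, which rounds to 8.1102.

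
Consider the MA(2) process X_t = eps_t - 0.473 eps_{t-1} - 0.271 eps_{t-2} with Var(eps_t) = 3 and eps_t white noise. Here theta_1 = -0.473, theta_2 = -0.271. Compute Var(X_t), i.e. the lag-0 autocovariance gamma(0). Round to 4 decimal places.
\gamma(0) = 3.8915

For an MA(q) process X_t = eps_t + sum_i theta_i eps_{t-i} with
Var(eps_t) = sigma^2, the variance is
  gamma(0) = sigma^2 * (1 + sum_i theta_i^2).
  sum_i theta_i^2 = (-0.473)^2 + (-0.271)^2 = 0.223729 + 0.073441 = 0.29717.
  gamma(0) = 3 * (1 + 0.29717) = 3 * 1.29717 = 3.89151, which rounds to 3.8915.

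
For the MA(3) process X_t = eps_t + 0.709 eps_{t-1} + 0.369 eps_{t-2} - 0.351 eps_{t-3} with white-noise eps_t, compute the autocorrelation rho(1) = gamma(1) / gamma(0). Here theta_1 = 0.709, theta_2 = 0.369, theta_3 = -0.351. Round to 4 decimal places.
\rho(1) = 0.4773

For an MA(q) process with theta_0 = 1, the autocovariance is
  gamma(k) = sigma^2 * sum_{i=0..q-k} theta_i * theta_{i+k},
and rho(k) = gamma(k) / gamma(0). Sigma^2 cancels.
  numerator   = (1)*(0.709) + (0.709)*(0.369) + (0.369)*(-0.351) = 0.841102.
  denominator = (1)^2 + (0.709)^2 + (0.369)^2 + (-0.351)^2 = 1.762043.
  rho(1) = 0.841102 / 1.762043 = 0.4773.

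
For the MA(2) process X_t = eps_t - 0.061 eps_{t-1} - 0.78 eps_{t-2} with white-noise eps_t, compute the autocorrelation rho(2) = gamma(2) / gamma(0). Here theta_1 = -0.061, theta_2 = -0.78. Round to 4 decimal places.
\rho(2) = -0.4838

For an MA(q) process with theta_0 = 1, the autocovariance is
  gamma(k) = sigma^2 * sum_{i=0..q-k} theta_i * theta_{i+k},
and rho(k) = gamma(k) / gamma(0). Sigma^2 cancels.
  numerator   = (1)*(-0.78) = -0.78.
  denominator = (1)^2 + (-0.061)^2 + (-0.78)^2 = 1.612121.
  rho(2) = -0.78 / 1.612121 = -0.4838.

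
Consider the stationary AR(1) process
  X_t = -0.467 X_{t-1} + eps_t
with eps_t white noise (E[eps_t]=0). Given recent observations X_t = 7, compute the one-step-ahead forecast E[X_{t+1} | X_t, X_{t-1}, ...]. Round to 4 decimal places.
E[X_{t+1} \mid \mathcal F_t] = -3.2690

For an AR(p) model X_t = c + sum_i phi_i X_{t-i} + eps_t, the
one-step-ahead conditional mean is
  E[X_{t+1} | X_t, ...] = c + sum_i phi_i X_{t+1-i}.
Substitute known values:
  E[X_{t+1} | ...] = (-0.467) * (7)
                   = -3.2690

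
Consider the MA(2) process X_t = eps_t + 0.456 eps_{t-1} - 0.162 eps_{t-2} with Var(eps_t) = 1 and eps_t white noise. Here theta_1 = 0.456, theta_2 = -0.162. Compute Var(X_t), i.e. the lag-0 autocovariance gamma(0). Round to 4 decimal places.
\gamma(0) = 1.2342

For an MA(q) process X_t = eps_t + sum_i theta_i eps_{t-i} with
Var(eps_t) = sigma^2, the variance is
  gamma(0) = sigma^2 * (1 + sum_i theta_i^2).
  sum_i theta_i^2 = (0.456)^2 + (-0.162)^2 = 0.207936 + 0.026244 = 0.23418.
  gamma(0) = 1 * (1 + 0.23418) = 1 * 1.23418 = 1.23418, which rounds to 1.2342.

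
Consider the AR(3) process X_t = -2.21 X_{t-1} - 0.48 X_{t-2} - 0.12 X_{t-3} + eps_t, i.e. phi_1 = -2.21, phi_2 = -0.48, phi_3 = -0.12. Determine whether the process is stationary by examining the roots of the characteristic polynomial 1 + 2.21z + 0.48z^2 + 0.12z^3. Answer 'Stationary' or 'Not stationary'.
\text{Not stationary}

The AR(p) characteristic polynomial is P(z) = 1 + 2.21z + 0.48z^2 + 0.12z^3.
Stationarity requires all roots to lie outside the unit circle, i.e. |z| > 1 for every root.
Degree 3: look for a simple real root z0 first, then factor out (1 - z/z0) and solve the remaining quadratic.
Testing z0 = -0.5: P(-0.5) = 1 + (2.21)(-0.5) + (0.48)(-0.5)^2 + (0.12)(-0.5)^3
  = 1 + (-1.105) + (0.12) + (-0.015) = 0.  So z_0 = -0.5 is a root, |z_0| = 0.5.
Divide out the factor (1 + 2 z) = (1 - z/z0) (since 1/z0 = -2):
  P(z) = (1 + 2 z)(1 + (0.21) z + (0.06) z^2)
  [check: z-coef 0.21 - (-2) = 2.21; z^2-coef 0.06 - (-2)(0.21) = 0.48; z^3-coef -(-2)(0.06) = 0.12.]
Remaining roots from the quadratic factor 1 + (0.21) z + (0.06) z^2:
  Set 1 + (0.21) z + (0.06) z^2 = 0, i.e. a z^2 + b z + c = 0 with a = 0.06, b = 0.21, c = 1.
  Discriminant D = b^2 - 4ac = (0.21)^2 - 4*(0.06)*1 = 0.0441 - (0.24) = -0.1959.
  D < 0, so the roots are the complex-conjugate pair z = (-b +/- i sqrt(-D)) / (2a) = -1.75 +/- 3.6884i.
  For a conjugate pair |z|^2 = z * conj(z) = (product of roots) = c/a = 1/(0.06) = 16.666667, so |z| = sqrt(16.666667) = 4.0825 for both roots.
Moduli of all roots: 0.5000, 4.0825, 4.0825.
All moduli strictly greater than 1? No.
Verdict: Not stationary.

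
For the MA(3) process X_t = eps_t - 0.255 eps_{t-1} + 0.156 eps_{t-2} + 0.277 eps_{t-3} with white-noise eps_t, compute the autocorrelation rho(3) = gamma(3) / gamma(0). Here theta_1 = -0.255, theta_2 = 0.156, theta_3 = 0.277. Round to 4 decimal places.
\rho(3) = 0.2375

For an MA(q) process with theta_0 = 1, the autocovariance is
  gamma(k) = sigma^2 * sum_{i=0..q-k} theta_i * theta_{i+k},
and rho(k) = gamma(k) / gamma(0). Sigma^2 cancels.
  numerator   = (1)*(0.277) = 0.277.
  denominator = (1)^2 + (-0.255)^2 + (0.156)^2 + (0.277)^2 = 1.16609.
  rho(3) = 0.277 / 1.16609 = 0.2375.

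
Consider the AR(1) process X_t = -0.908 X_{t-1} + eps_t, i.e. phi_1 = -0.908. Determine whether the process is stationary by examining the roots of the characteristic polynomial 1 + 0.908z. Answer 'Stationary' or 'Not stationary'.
\text{Stationary}

The AR(p) characteristic polynomial is P(z) = 1 + 0.908z.
Stationarity requires all roots to lie outside the unit circle, i.e. |z| > 1 for every root.
This is linear in z: 1 + (0.908) z = 0  =>  z = -1/(0.908) = -1.101322,  |z| = 1.101322.
Moduli of all roots: 1.1013.
All moduli strictly greater than 1? Yes.
Verdict: Stationary.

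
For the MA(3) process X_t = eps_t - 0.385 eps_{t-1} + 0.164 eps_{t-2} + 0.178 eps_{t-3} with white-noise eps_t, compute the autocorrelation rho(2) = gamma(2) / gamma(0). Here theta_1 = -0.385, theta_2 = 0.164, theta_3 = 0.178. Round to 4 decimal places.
\rho(2) = 0.0791

For an MA(q) process with theta_0 = 1, the autocovariance is
  gamma(k) = sigma^2 * sum_{i=0..q-k} theta_i * theta_{i+k},
and rho(k) = gamma(k) / gamma(0). Sigma^2 cancels.
  numerator   = (1)*(0.164) + (-0.385)*(0.178) = 0.09547.
  denominator = (1)^2 + (-0.385)^2 + (0.164)^2 + (0.178)^2 = 1.206805.
  rho(2) = 0.09547 / 1.206805 = 0.0791.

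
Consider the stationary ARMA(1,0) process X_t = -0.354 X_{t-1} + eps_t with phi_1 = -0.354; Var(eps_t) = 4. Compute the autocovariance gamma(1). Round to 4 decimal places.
\gamma(1) = -1.6189

Multiply the model equation by X_{t-k} and take expectations. With theta_0 = psi_0 = 1 and psi_j the MA(infinity) weights, this gives
  gamma(k) - sum_i phi_i gamma(k-i) = c_k,
  c_k = sigma^2 * sum_{j=k..q} theta_j psi_{j-k}   (c_k = 0 for k > q),
using gamma(-m) = gamma(m).
Pure AR (q = 0): c_0 = sigma^2 = 4, c_k = 0 for k >= 1.
Equations for k = 0 and k = 1 (AR order 1):
  gamma(0) = phi_1 gamma(1) + c_0
  gamma(1) = phi_1 gamma(0) + c_1
Substituting the second into the first: gamma(0) (1 - phi_1^2) = c_0 + phi_1 c_1, so
  gamma(0) = c_0 / (1 - phi_1^2) = 4 / (1 - (-0.354)^2) = 4 / 0.874684 = 4.57308.
  gamma(1) = phi_1 gamma(0) = (-0.354)(4.57308) = -1.61887.
Therefore gamma(1) = -1.6189 (to 4 decimal places).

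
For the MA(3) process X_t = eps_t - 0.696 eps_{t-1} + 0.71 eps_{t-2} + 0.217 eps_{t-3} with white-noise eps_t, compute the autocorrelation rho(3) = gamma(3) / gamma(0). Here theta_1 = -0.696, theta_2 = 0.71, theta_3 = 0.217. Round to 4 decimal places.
\rho(3) = 0.1066

For an MA(q) process with theta_0 = 1, the autocovariance is
  gamma(k) = sigma^2 * sum_{i=0..q-k} theta_i * theta_{i+k},
and rho(k) = gamma(k) / gamma(0). Sigma^2 cancels.
  numerator   = (1)*(0.217) = 0.217.
  denominator = (1)^2 + (-0.696)^2 + (0.71)^2 + (0.217)^2 = 2.035605.
  rho(3) = 0.217 / 2.035605 = 0.1066.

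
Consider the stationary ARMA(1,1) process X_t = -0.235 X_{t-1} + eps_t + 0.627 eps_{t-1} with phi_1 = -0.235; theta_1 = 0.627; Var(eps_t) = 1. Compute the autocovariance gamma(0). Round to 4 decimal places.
\gamma(0) = 1.1626

Multiply the model equation by X_{t-k} and take expectations. With theta_0 = psi_0 = 1 and psi_j the MA(infinity) weights, this gives
  gamma(k) - sum_i phi_i gamma(k-i) = c_k,
  c_k = sigma^2 * sum_{j=k..q} theta_j psi_{j-k}   (c_k = 0 for k > q),
using gamma(-m) = gamma(m).
psi-weights needed (psi_j = theta_j + sum_i phi_i psi_{j-i}):
  psi_1 = theta_1 + phi_1 = 0.627 + (-0.235) = 0.392
Right-hand sides:
  c_0 = sigma^2 (1 + theta_1 psi_1) = 1 * (1 + (0.627)(0.392)) = 1 * 1.245784 = 1.245784
  c_1 = sigma^2 theta_1 = 1 * (0.627) = 0.627
  c_2 = 0
Equations for k = 0 and k = 1 (AR order 1):
  gamma(0) = phi_1 gamma(1) + c_0
  gamma(1) = phi_1 gamma(0) + c_1
Substituting the second into the first: gamma(0) (1 - phi_1^2) = c_0 + phi_1 c_1, so
  gamma(0) = (c_0 + phi_1 c_1) / (1 - phi_1^2) = (1.245784 + (-0.235)(0.627)) / (1 - (-0.235)^2) = 1.098439 / 0.944775 = 1.162646.
Therefore gamma(0) = 1.1626 (to 4 decimal places).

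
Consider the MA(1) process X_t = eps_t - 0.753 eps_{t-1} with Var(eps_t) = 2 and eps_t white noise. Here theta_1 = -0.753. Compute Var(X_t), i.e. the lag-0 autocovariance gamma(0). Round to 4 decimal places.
\gamma(0) = 3.1340

For an MA(q) process X_t = eps_t + sum_i theta_i eps_{t-i} with
Var(eps_t) = sigma^2, the variance is
  gamma(0) = sigma^2 * (1 + sum_i theta_i^2).
  sum_i theta_i^2 = (-0.753)^2 = 0.567009.
  gamma(0) = 2 * (1 + 0.567009) = 2 * 1.567009 = 3.134018, which rounds to 3.1340.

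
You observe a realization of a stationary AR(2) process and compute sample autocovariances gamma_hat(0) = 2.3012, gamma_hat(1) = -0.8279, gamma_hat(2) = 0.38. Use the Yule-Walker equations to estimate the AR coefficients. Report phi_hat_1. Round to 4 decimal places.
\hat\phi_{1} = -0.3450

The Yule-Walker equations for an AR(p) process read, in matrix form,
  Gamma_p phi = r_p,   with   (Gamma_p)_{ij} = gamma(|i - j|),
                       (r_p)_i = gamma(i),   i,j = 1..p.
Substitute the sample gammas (Toeplitz matrix and right-hand side of size 2):
  Gamma_p = [[2.3012, -0.8279], [-0.8279, 2.3012]]
  r_p     = [-0.8279, 0.38]
Written out:
  2.3012 phi_1 - 0.8279 phi_2 = -0.8279
  -0.8279 phi_1 + 2.3012 phi_2 = 0.38
Solve by Cramer's rule:
  det = gamma(0)^2 - gamma(1)^2 = (2.3012)^2 - (-0.8279)^2 = 5.29552144 - 0.68541841 = 4.61010303
  phi_hat_1 = [gamma(1) gamma(0) - gamma(1) gamma(2)] / det = [(-0.8279)(2.3012) - (-0.8279)(0.38)] / 4.61010303 = -1.59056148 / 4.61010303 = -0.345
  phi_hat_2 = [gamma(0) gamma(2) - gamma(1)^2] / det = [(2.3012)(0.38) - (-0.8279)^2] / 4.61010303 = 0.18903759 / 4.61010303 = 0.041
So phi_hat = [-0.3450, 0.0410].
Therefore phi_hat_1 = -0.3450.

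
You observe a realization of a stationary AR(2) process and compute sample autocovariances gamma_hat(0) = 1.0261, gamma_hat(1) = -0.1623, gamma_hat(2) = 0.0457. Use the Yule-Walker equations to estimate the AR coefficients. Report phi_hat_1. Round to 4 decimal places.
\hat\phi_{1} = -0.1550

The Yule-Walker equations for an AR(p) process read, in matrix form,
  Gamma_p phi = r_p,   with   (Gamma_p)_{ij} = gamma(|i - j|),
                       (r_p)_i = gamma(i),   i,j = 1..p.
Substitute the sample gammas (Toeplitz matrix and right-hand side of size 2):
  Gamma_p = [[1.0261, -0.1623], [-0.1623, 1.0261]]
  r_p     = [-0.1623, 0.0457]
Written out:
  1.0261 phi_1 - 0.1623 phi_2 = -0.1623
  -0.1623 phi_1 + 1.0261 phi_2 = 0.0457
Solve by Cramer's rule:
  det = gamma(0)^2 - gamma(1)^2 = (1.0261)^2 - (-0.1623)^2 = 1.05288121 - 0.02634129 = 1.02653992
  phi_hat_1 = [gamma(1) gamma(0) - gamma(1) gamma(2)] / det = [(-0.1623)(1.0261) - (-0.1623)(0.0457)] / 1.02653992 = -0.15911892 / 1.02653992 = -0.155
  phi_hat_2 = [gamma(0) gamma(2) - gamma(1)^2] / det = [(1.0261)(0.0457) - (-0.1623)^2] / 1.02653992 = 0.02055148 / 1.02653992 = 0.02
So phi_hat = [-0.1550, 0.0200].
Therefore phi_hat_1 = -0.1550.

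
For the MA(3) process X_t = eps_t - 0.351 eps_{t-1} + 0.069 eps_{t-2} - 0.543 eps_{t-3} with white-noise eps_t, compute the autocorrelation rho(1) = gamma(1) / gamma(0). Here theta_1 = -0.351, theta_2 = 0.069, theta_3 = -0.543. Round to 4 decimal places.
\rho(1) = -0.2900

For an MA(q) process with theta_0 = 1, the autocovariance is
  gamma(k) = sigma^2 * sum_{i=0..q-k} theta_i * theta_{i+k},
and rho(k) = gamma(k) / gamma(0). Sigma^2 cancels.
  numerator   = (1)*(-0.351) + (-0.351)*(0.069) + (0.069)*(-0.543) = -0.412686.
  denominator = (1)^2 + (-0.351)^2 + (0.069)^2 + (-0.543)^2 = 1.422811.
  rho(1) = -0.412686 / 1.422811 = -0.2900.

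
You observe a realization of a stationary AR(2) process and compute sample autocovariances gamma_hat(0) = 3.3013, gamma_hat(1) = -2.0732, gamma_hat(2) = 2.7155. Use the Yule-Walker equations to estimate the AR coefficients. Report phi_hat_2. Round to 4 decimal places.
\hat\phi_{2} = 0.7070

The Yule-Walker equations for an AR(p) process read, in matrix form,
  Gamma_p phi = r_p,   with   (Gamma_p)_{ij} = gamma(|i - j|),
                       (r_p)_i = gamma(i),   i,j = 1..p.
Substitute the sample gammas (Toeplitz matrix and right-hand side of size 2):
  Gamma_p = [[3.3013, -2.0732], [-2.0732, 3.3013]]
  r_p     = [-2.0732, 2.7155]
Written out:
  3.3013 phi_1 - 2.0732 phi_2 = -2.0732
  -2.0732 phi_1 + 3.3013 phi_2 = 2.7155
Solve by Cramer's rule:
  det = gamma(0)^2 - gamma(1)^2 = (3.3013)^2 - (-2.0732)^2 = 10.89858169 - 4.29815824 = 6.60042345
  phi_hat_1 = [gamma(1) gamma(0) - gamma(1) gamma(2)] / det = [(-2.0732)(3.3013) - (-2.0732)(2.7155)] / 6.60042345 = -1.21448056 / 6.60042345 = -0.184
  phi_hat_2 = [gamma(0) gamma(2) - gamma(1)^2] / det = [(3.3013)(2.7155) - (-2.0732)^2] / 6.60042345 = 4.66652191 / 6.60042345 = 0.707
So phi_hat = [-0.1840, 0.7070].
Therefore phi_hat_2 = 0.7070.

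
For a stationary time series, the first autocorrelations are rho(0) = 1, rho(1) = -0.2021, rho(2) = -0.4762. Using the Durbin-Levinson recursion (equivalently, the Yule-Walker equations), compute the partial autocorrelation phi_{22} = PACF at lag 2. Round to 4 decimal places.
\phi_{22} = -0.5391

The PACF at lag k is phi_{kk}, the last component of the solution
to the Yule-Walker system G_k phi = r_k where
  (G_k)_{ij} = rho(|i - j|), (r_k)_i = rho(i), i,j = 1..k.
Equivalently, Durbin-Levinson gives phi_{kk} iteratively:
  phi_{11} = rho(1)
  phi_{kk} = [rho(k) - sum_{j=1..k-1} phi_{k-1,j} rho(k-j)]
            / [1 - sum_{j=1..k-1} phi_{k-1,j} rho(j)],
  phi_{k,j} = phi_{k-1,j} - phi_{kk} phi_{k-1,k-j},  j = 1..k-1.
Step k = 1:
  phi_11 = rho(1) = -0.2021.
Step k = 2:
  phi_22 = [rho(2) - phi_11 rho(1)] / [1 - phi_11 rho(1)] = [-0.4762 - (-0.2021)(-0.2021)] / [1 - (-0.2021)(-0.2021)]
         = -0.51704441 / 0.95915559 = -0.5391.
Therefore phi_{22} = -0.5391.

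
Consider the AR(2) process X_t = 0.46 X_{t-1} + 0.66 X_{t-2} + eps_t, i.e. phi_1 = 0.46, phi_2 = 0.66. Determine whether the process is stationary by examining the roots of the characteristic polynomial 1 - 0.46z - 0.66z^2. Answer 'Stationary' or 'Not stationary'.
\text{Not stationary}

The AR(p) characteristic polynomial is P(z) = 1 - 0.46z - 0.66z^2.
Stationarity requires all roots to lie outside the unit circle, i.e. |z| > 1 for every root.
Set 1 + (-0.46) z + (-0.66) z^2 = 0, i.e. a z^2 + b z + c = 0 with a = -0.66, b = -0.46, c = 1.
Discriminant D = b^2 - 4ac = (-0.46)^2 - 4*(-0.66)*1 = 0.2116 - (-2.64) = 2.8516.
D >= 0, so the roots are real: z = (-b +/- sqrt(D)) / (2a) = (0.46 +/- 1.688668) / (-1.32).
  z_1 = (0.46 + 1.688668) / (-1.32) = -1.6278,   |z_1| = 1.6278.
  z_2 = (0.46 - 1.688668) / (-1.32) = 0.9308,   |z_2| = 0.9308.
Moduli of all roots: 1.6278, 0.9308.
All moduli strictly greater than 1? No.
Verdict: Not stationary.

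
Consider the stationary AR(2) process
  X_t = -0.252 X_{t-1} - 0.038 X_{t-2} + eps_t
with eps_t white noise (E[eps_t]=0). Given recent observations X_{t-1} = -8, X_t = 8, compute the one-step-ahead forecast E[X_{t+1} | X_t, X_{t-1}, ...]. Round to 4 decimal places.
E[X_{t+1} \mid \mathcal F_t] = -1.7120

For an AR(p) model X_t = c + sum_i phi_i X_{t-i} + eps_t, the
one-step-ahead conditional mean is
  E[X_{t+1} | X_t, ...] = c + sum_i phi_i X_{t+1-i}.
Substitute known values:
  E[X_{t+1} | ...] = (-0.252) * (8) + (-0.038) * (-8)
                   = -1.7120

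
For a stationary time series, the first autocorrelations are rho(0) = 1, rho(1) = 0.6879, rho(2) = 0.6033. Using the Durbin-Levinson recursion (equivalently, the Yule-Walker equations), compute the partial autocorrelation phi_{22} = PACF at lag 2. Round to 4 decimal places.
\phi_{22} = 0.2470

The PACF at lag k is phi_{kk}, the last component of the solution
to the Yule-Walker system G_k phi = r_k where
  (G_k)_{ij} = rho(|i - j|), (r_k)_i = rho(i), i,j = 1..k.
Equivalently, Durbin-Levinson gives phi_{kk} iteratively:
  phi_{11} = rho(1)
  phi_{kk} = [rho(k) - sum_{j=1..k-1} phi_{k-1,j} rho(k-j)]
            / [1 - sum_{j=1..k-1} phi_{k-1,j} rho(j)],
  phi_{k,j} = phi_{k-1,j} - phi_{kk} phi_{k-1,k-j},  j = 1..k-1.
Step k = 1:
  phi_11 = rho(1) = 0.6879.
Step k = 2:
  phi_22 = [rho(2) - phi_11 rho(1)] / [1 - phi_11 rho(1)] = [0.6033 - (0.6879)(0.6879)] / [1 - (0.6879)(0.6879)]
         = 0.13009359 / 0.52679359 = 0.247.
Therefore phi_{22} = 0.2470.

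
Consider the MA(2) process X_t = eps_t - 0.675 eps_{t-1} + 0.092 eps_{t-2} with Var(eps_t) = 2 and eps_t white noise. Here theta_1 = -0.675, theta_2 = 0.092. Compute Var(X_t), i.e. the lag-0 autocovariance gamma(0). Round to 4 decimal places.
\gamma(0) = 2.9282

For an MA(q) process X_t = eps_t + sum_i theta_i eps_{t-i} with
Var(eps_t) = sigma^2, the variance is
  gamma(0) = sigma^2 * (1 + sum_i theta_i^2).
  sum_i theta_i^2 = (-0.675)^2 + (0.092)^2 = 0.455625 + 0.008464 = 0.464089.
  gamma(0) = 2 * (1 + 0.464089) = 2 * 1.464089 = 2.928178, which rounds to 2.9282.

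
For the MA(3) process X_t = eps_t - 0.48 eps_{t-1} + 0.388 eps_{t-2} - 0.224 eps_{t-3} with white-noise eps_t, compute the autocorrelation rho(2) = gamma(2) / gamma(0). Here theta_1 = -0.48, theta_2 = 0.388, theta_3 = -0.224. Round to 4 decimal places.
\rho(2) = 0.3462

For an MA(q) process with theta_0 = 1, the autocovariance is
  gamma(k) = sigma^2 * sum_{i=0..q-k} theta_i * theta_{i+k},
and rho(k) = gamma(k) / gamma(0). Sigma^2 cancels.
  numerator   = (1)*(0.388) + (-0.48)*(-0.224) = 0.49552.
  denominator = (1)^2 + (-0.48)^2 + (0.388)^2 + (-0.224)^2 = 1.43112.
  rho(2) = 0.49552 / 1.43112 = 0.3462.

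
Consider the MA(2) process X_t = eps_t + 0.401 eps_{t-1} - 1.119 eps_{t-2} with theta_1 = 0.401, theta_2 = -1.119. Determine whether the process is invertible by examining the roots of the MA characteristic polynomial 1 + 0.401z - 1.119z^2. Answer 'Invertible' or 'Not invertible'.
\text{Not invertible}

The MA(q) characteristic polynomial is P(z) = 1 + 0.401z - 1.119z^2.
Invertibility requires all roots to lie outside the unit circle, i.e. |z| > 1 for every root.
Set 1 + (0.401) z + (-1.119) z^2 = 0, i.e. a z^2 + b z + c = 0 with a = -1.119, b = 0.401, c = 1.
Discriminant D = b^2 - 4ac = (0.401)^2 - 4*(-1.119)*1 = 0.160801 - (-4.476) = 4.636801.
D >= 0, so the roots are real: z = (-b +/- sqrt(D)) / (2a) = (-0.401 +/- 2.153323) / (-2.238).
  z_1 = (-0.401 + 2.153323) / (-2.238) = -0.783,   |z_1| = 0.783.
  z_2 = (-0.401 - 2.153323) / (-2.238) = 1.1413,   |z_2| = 1.1413.
Moduli of all roots: 0.7830, 1.1413.
All moduli strictly greater than 1? No.
Verdict: Not invertible.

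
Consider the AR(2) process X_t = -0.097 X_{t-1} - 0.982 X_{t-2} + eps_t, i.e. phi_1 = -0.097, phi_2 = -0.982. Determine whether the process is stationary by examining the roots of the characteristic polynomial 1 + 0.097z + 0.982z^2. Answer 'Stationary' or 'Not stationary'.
\text{Stationary}

The AR(p) characteristic polynomial is P(z) = 1 + 0.097z + 0.982z^2.
Stationarity requires all roots to lie outside the unit circle, i.e. |z| > 1 for every root.
Set 1 + (0.097) z + (0.982) z^2 = 0, i.e. a z^2 + b z + c = 0 with a = 0.982, b = 0.097, c = 1.
Discriminant D = b^2 - 4ac = (0.097)^2 - 4*(0.982)*1 = 0.009409 - (3.928) = -3.918591.
D < 0, so the roots are the complex-conjugate pair z = (-b +/- i sqrt(-D)) / (2a) = -0.0494 +/- 1.0079i.
For a conjugate pair |z|^2 = z * conj(z) = (product of roots) = c/a = 1/(0.982) = 1.01833, so |z| = sqrt(1.01833) = 1.0091 for both roots.
Moduli of all roots: 1.0091, 1.0091.
All moduli strictly greater than 1? Yes.
Verdict: Stationary.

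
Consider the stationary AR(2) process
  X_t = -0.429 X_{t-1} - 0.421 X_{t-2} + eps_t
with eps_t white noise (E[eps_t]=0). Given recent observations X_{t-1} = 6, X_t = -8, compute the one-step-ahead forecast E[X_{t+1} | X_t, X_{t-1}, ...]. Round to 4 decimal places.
E[X_{t+1} \mid \mathcal F_t] = 0.9060

For an AR(p) model X_t = c + sum_i phi_i X_{t-i} + eps_t, the
one-step-ahead conditional mean is
  E[X_{t+1} | X_t, ...] = c + sum_i phi_i X_{t+1-i}.
Substitute known values:
  E[X_{t+1} | ...] = (-0.429) * (-8) + (-0.421) * (6)
                   = 0.9060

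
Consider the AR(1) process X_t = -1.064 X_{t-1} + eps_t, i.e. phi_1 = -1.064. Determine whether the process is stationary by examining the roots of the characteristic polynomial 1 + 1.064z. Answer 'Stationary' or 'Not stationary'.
\text{Not stationary}

The AR(p) characteristic polynomial is P(z) = 1 + 1.064z.
Stationarity requires all roots to lie outside the unit circle, i.e. |z| > 1 for every root.
This is linear in z: 1 + (1.064) z = 0  =>  z = -1/(1.064) = -0.93985,  |z| = 0.93985.
Moduli of all roots: 0.9398.
All moduli strictly greater than 1? No.
Verdict: Not stationary.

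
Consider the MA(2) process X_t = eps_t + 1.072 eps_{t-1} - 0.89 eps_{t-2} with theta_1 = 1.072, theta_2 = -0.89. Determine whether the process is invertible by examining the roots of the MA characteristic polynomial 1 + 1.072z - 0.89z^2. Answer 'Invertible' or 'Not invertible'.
\text{Not invertible}

The MA(q) characteristic polynomial is P(z) = 1 + 1.072z - 0.89z^2.
Invertibility requires all roots to lie outside the unit circle, i.e. |z| > 1 for every root.
Set 1 + (1.072) z + (-0.89) z^2 = 0, i.e. a z^2 + b z + c = 0 with a = -0.89, b = 1.072, c = 1.
Discriminant D = b^2 - 4ac = (1.072)^2 - 4*(-0.89)*1 = 1.149184 - (-3.56) = 4.709184.
D >= 0, so the roots are real: z = (-b +/- sqrt(D)) / (2a) = (-1.072 +/- 2.170065) / (-1.78).
  z_1 = (-1.072 + 2.170065) / (-1.78) = -0.6169,   |z_1| = 0.6169.
  z_2 = (-1.072 - 2.170065) / (-1.78) = 1.8214,   |z_2| = 1.8214.
Moduli of all roots: 0.6169, 1.8214.
All moduli strictly greater than 1? No.
Verdict: Not invertible.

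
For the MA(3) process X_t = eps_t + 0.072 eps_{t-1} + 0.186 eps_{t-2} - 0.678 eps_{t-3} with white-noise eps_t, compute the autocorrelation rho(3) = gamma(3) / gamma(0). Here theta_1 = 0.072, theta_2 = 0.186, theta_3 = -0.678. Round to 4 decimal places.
\rho(3) = -0.4522

For an MA(q) process with theta_0 = 1, the autocovariance is
  gamma(k) = sigma^2 * sum_{i=0..q-k} theta_i * theta_{i+k},
and rho(k) = gamma(k) / gamma(0). Sigma^2 cancels.
  numerator   = (1)*(-0.678) = -0.678.
  denominator = (1)^2 + (0.072)^2 + (0.186)^2 + (-0.678)^2 = 1.499464.
  rho(3) = -0.678 / 1.499464 = -0.4522.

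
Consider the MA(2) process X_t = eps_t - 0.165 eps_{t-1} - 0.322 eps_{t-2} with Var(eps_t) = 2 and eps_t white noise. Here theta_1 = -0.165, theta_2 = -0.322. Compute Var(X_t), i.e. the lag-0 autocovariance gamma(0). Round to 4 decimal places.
\gamma(0) = 2.2618

For an MA(q) process X_t = eps_t + sum_i theta_i eps_{t-i} with
Var(eps_t) = sigma^2, the variance is
  gamma(0) = sigma^2 * (1 + sum_i theta_i^2).
  sum_i theta_i^2 = (-0.165)^2 + (-0.322)^2 = 0.027225 + 0.103684 = 0.130909.
  gamma(0) = 2 * (1 + 0.130909) = 2 * 1.130909 = 2.261818, which rounds to 2.2618.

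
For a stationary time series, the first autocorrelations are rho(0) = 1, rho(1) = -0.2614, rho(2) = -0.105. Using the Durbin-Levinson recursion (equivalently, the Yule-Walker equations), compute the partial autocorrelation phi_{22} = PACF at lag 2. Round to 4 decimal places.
\phi_{22} = -0.1860

The PACF at lag k is phi_{kk}, the last component of the solution
to the Yule-Walker system G_k phi = r_k where
  (G_k)_{ij} = rho(|i - j|), (r_k)_i = rho(i), i,j = 1..k.
Equivalently, Durbin-Levinson gives phi_{kk} iteratively:
  phi_{11} = rho(1)
  phi_{kk} = [rho(k) - sum_{j=1..k-1} phi_{k-1,j} rho(k-j)]
            / [1 - sum_{j=1..k-1} phi_{k-1,j} rho(j)],
  phi_{k,j} = phi_{k-1,j} - phi_{kk} phi_{k-1,k-j},  j = 1..k-1.
Step k = 1:
  phi_11 = rho(1) = -0.2614.
Step k = 2:
  phi_22 = [rho(2) - phi_11 rho(1)] / [1 - phi_11 rho(1)] = [-0.105 - (-0.2614)(-0.2614)] / [1 - (-0.2614)(-0.2614)]
         = -0.17332996 / 0.93167004 = -0.186.
Therefore phi_{22} = -0.1860.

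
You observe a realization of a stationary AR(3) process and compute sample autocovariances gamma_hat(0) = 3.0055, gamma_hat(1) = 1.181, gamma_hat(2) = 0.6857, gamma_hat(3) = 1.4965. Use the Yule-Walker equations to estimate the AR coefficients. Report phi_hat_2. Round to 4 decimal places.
\hat\phi_{2} = -0.0760

The Yule-Walker equations for an AR(p) process read, in matrix form,
  Gamma_p phi = r_p,   with   (Gamma_p)_{ij} = gamma(|i - j|),
                       (r_p)_i = gamma(i),   i,j = 1..p.
Substitute the sample gammas (Toeplitz matrix and right-hand side of size 3):
  Gamma_p = [[3.0055, 1.181, 0.6857], [1.181, 3.0055, 1.181], [0.6857, 1.181, 3.0055]]
  r_p     = [1.181, 0.6857, 1.4965]
Written out (R1..R3):
  (R1) 3.0055 phi_1 + 1.181 phi_2 + 0.6857 phi_3 = 1.181
  (R2) 1.181 phi_1 + 3.0055 phi_2 + 1.181 phi_3 = 0.6857
  (R3) 0.6857 phi_1 + 1.181 phi_2 + 3.0055 phi_3 = 1.4965
Gaussian elimination:
  R2 <- R2 - (1.181/3.0055) R1 = R2 - (0.392946) R1:  2.54143 phi_2 + 0.911557 phi_3 = 0.22163
  R3 <- R3 - (0.6857/3.0055) R1 = R3 - (0.228148) R1:  0.911557 phi_2 + 2.849059 phi_3 = 1.227057
  R3 <- R3 - (0.911557/2.54143) R2 = R3 - (0.358679) R2:  2.522103 phi_3 = 1.147563
Back-substitution:
  phi_hat_3 = 1.147563 / 2.522103 = 0.455002
  phi_hat_2 = (0.22163 - (0.911557)(0.455002)) / 2.54143 = -0.075993
  phi_hat_1 = (1.181 - (1.181)(-0.075993) - (0.6857)(0.455002)) / 3.0055 = 0.318999
So phi_hat = [0.3190, -0.0760, 0.4550].
Therefore phi_hat_2 = -0.0760.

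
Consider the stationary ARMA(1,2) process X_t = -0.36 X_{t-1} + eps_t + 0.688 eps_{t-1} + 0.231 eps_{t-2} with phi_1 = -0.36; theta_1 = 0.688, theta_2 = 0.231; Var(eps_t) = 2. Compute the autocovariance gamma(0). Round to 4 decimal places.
\gamma(0) = 2.2445

Multiply the model equation by X_{t-k} and take expectations. With theta_0 = psi_0 = 1 and psi_j the MA(infinity) weights, this gives
  gamma(k) - sum_i phi_i gamma(k-i) = c_k,
  c_k = sigma^2 * sum_{j=k..q} theta_j psi_{j-k}   (c_k = 0 for k > q),
using gamma(-m) = gamma(m).
psi-weights needed (psi_j = theta_j + sum_i phi_i psi_{j-i}):
  psi_1 = theta_1 + phi_1 = 0.688 + (-0.36) = 0.328
  psi_2 = theta_2 + phi_1 psi_1 = 0.231 + (-0.36)(0.328) = 0.11292
Right-hand sides:
  c_0 = sigma^2 (1 + theta_1 psi_1 + theta_2 psi_2) = 2 * (1 + (0.688)(0.328) + (0.231)(0.11292)) = 2 * 1.251749 = 2.503497
  c_1 = sigma^2 (theta_1 + theta_2 psi_1) = 2 * (0.688 + (0.231)(0.328)) = 1.527536
  c_2 = sigma^2 theta_2 = 2 * (0.231) = 0.462
Equations for k = 0 and k = 1 (AR order 1):
  gamma(0) = phi_1 gamma(1) + c_0
  gamma(1) = phi_1 gamma(0) + c_1
Substituting the second into the first: gamma(0) (1 - phi_1^2) = c_0 + phi_1 c_1, so
  gamma(0) = (c_0 + phi_1 c_1) / (1 - phi_1^2) = (2.503497 + (-0.36)(1.527536)) / (1 - (-0.36)^2) = 1.953584 / 0.8704 = 2.244467.
Therefore gamma(0) = 2.2445 (to 4 decimal places).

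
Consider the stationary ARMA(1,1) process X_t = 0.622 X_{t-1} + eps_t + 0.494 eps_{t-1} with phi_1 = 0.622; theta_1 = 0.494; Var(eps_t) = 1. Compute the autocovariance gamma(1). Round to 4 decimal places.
\gamma(1) = 2.3795

Multiply the model equation by X_{t-k} and take expectations. With theta_0 = psi_0 = 1 and psi_j the MA(infinity) weights, this gives
  gamma(k) - sum_i phi_i gamma(k-i) = c_k,
  c_k = sigma^2 * sum_{j=k..q} theta_j psi_{j-k}   (c_k = 0 for k > q),
using gamma(-m) = gamma(m).
psi-weights needed (psi_j = theta_j + sum_i phi_i psi_{j-i}):
  psi_1 = theta_1 + phi_1 = 0.494 + (0.622) = 1.116
Right-hand sides:
  c_0 = sigma^2 (1 + theta_1 psi_1) = 1 * (1 + (0.494)(1.116)) = 1 * 1.551304 = 1.551304
  c_1 = sigma^2 theta_1 = 1 * (0.494) = 0.494
  c_2 = 0
Equations for k = 0 and k = 1 (AR order 1):
  gamma(0) = phi_1 gamma(1) + c_0
  gamma(1) = phi_1 gamma(0) + c_1
Substituting the second into the first: gamma(0) (1 - phi_1^2) = c_0 + phi_1 c_1, so
  gamma(0) = (c_0 + phi_1 c_1) / (1 - phi_1^2) = (1.551304 + (0.622)(0.494)) / (1 - (0.622)^2) = 1.858572 / 0.613116 = 3.031355.
  gamma(1) = phi_1 gamma(0) + c_1 = (0.622)(3.031355) + (0.494) = 2.379503.
Therefore gamma(1) = 2.3795 (to 4 decimal places).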